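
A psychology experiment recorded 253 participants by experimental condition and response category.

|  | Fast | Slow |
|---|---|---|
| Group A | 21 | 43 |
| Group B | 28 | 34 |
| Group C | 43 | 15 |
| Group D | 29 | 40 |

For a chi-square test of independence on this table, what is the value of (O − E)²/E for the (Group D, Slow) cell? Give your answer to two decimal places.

0.44

Row total (Group D) = 69; column total (Slow) = 132; N = 253.
Expected count E = 69 × 132 / 253 = 36.000.
Contribution = (O − E)²/E = (40 − 36.000)² / 36.000 = 0.44.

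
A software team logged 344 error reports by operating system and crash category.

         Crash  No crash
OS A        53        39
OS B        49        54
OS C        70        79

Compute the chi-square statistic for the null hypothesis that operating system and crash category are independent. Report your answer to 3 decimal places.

2.917

Row totals: 92, 103, 149. Column totals: 172, 172. Grand total N = 344.
Expected counts (row total × column total / N):
  OS A, Crash: 92×172/344 = 46.0000
  OS A, No crash: 92×172/344 = 46.0000
  OS B, Crash: 103×172/344 = 51.5000
  OS B, No crash: 103×172/344 = 51.5000
  OS C, Crash: 149×172/344 = 74.5000
  OS C, No crash: 149×172/344 = 74.5000
Contributions (O − E)²/E:
  (53 − 46.0000)²/46.0000 = 1.0652
  (39 − 46.0000)²/46.0000 = 1.0652
  (49 − 51.5000)²/51.5000 = 0.1214
  (54 − 51.5000)²/51.5000 = 0.1214
  (70 − 74.5000)²/74.5000 = 0.2718
  (79 − 74.5000)²/74.5000 = 0.2718
χ² = 1.0652 + 1.0652 + 0.1214 + 0.1214 + 0.2718 + 0.2718 = 2.917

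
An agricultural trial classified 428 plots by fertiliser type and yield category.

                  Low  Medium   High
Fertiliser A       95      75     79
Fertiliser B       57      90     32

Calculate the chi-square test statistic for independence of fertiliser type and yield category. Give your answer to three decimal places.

19.847

Row totals: 249, 179. Column totals: 152, 165, 111. Grand total N = 428.
Expected counts (row total × column total / N):
  Fertiliser A, Low: 249×152/428 = 88.4299
  Fertiliser A, Medium: 249×165/428 = 95.9930
  Fertiliser A, High: 249×111/428 = 64.5771
  Fertiliser B, Low: 179×152/428 = 63.5701
  Fertiliser B, Medium: 179×165/428 = 69.0070
  Fertiliser B, High: 179×111/428 = 46.4229
Contributions (O − E)²/E:
  (95 − 88.4299)²/88.4299 = 0.4881
  (75 − 95.9930)²/95.9930 = 4.5910
  (79 − 64.5771)²/64.5771 = 3.2213
  (57 − 63.5701)²/63.5701 = 0.6790
  (90 − 69.0070)²/69.0070 = 6.3864
  (32 − 46.4229)²/46.4229 = 4.4810
χ² = 0.4881 + 4.5910 + 3.2213 + 0.6790 + 6.3864 + 4.4810 = 19.847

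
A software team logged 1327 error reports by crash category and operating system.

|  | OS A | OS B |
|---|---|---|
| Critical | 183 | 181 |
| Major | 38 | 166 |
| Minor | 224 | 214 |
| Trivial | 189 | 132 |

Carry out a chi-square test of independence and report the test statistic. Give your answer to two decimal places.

Row totals: 364, 204, 438, 321. Column totals: 634, 693. Grand total N = 1327.
Expected counts (row total × column total / N):
  Critical, OS A: 364×634/1327 = 173.908
  Critical, OS B: 364×693/1327 = 190.092
  Major, OS A: 204×634/1327 = 97.465
  Major, OS B: 204×693/1327 = 106.535
  Minor, OS A: 438×634/1327 = 209.263
  Minor, OS B: 438×693/1327 = 228.737
  Trivial, OS A: 321×634/1327 = 153.364
  Trivial, OS B: 321×693/1327 = 167.636
Contributions (O − E)²/E:
  (183 − 173.908)²/173.908 = 0.4753
  (181 − 190.092)²/190.092 = 0.4349
  (38 − 97.465)²/97.465 = 36.2806
  (166 − 106.535)²/106.535 = 33.1918
  (224 − 209.263)²/209.263 = 1.0378
  (214 − 228.737)²/228.737 = 0.9495
  (189 − 153.364)²/153.364 = 8.2805
  (132 − 167.636)²/167.636 = 7.5755
χ² = 0.4753 + 0.4349 + 36.2806 + 33.1918 + 1.0378 + 0.9495 + 8.2805 + 7.5755 = 88.23

88.23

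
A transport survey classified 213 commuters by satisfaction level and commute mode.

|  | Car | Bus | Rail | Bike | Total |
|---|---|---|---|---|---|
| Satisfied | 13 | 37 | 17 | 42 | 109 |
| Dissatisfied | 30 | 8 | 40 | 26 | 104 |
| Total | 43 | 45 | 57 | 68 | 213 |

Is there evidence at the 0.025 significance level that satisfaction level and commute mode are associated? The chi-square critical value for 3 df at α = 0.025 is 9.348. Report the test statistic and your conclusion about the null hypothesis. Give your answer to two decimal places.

Grand total N = 213.
Expected counts (row total × column total / N):
  Satisfied, Car: 109×43/213 = 22.0047
  Satisfied, Bus: 109×45/213 = 23.0282
  Satisfied, Rail: 109×57/213 = 29.1690
  Satisfied, Bike: 109×68/213 = 34.7981
  Dissatisfied, Car: 104×43/213 = 20.9953
  Dissatisfied, Bus: 104×45/213 = 21.9718
  Dissatisfied, Rail: 104×57/213 = 27.8310
  Dissatisfied, Bike: 104×68/213 = 33.2019
Contributions (O − E)²/E:
  (13 − 22.0047)²/22.0047 = 3.6849
  (37 − 23.0282)²/23.0282 = 8.4770
  (17 − 29.1690)²/29.1690 = 5.0768
  (42 − 34.7981)²/34.7981 = 1.4905
  (30 − 20.9953)²/20.9953 = 3.8620
  (8 − 21.9718)²/21.9718 = 8.8846
  (40 − 27.8310)²/27.8310 = 5.3208
  (26 − 33.2019)²/33.2019 = 1.5622
χ² = 3.6849 + 8.4770 + 5.0768 + 1.4905 + 3.8620 + 8.8846 + 5.3208 + 1.5622 = 38.36
df = (2−1)(4−1) = 3. Since 38.36 > 9.348, reject the null hypothesis of independence at α = 0.025.

38.36; reject H₀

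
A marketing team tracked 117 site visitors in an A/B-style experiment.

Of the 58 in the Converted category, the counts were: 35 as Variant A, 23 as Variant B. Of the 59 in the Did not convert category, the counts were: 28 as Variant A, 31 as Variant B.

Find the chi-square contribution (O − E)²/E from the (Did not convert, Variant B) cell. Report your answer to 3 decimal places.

Row total (Did not convert) = 59; column total (Variant B) = 54; N = 117.
Expected count E = 59 × 54 / 117 = 27.2308.
Contribution = (O − E)²/E = (31 − 27.2308)² / 27.2308 = 0.522.

0.522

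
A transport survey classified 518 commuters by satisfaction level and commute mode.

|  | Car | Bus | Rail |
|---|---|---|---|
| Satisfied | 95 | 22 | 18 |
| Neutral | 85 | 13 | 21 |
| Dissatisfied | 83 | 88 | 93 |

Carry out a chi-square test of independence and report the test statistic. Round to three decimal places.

81.785

Row totals: 135, 119, 264. Column totals: 263, 123, 132. Grand total N = 518.
Expected counts (row total × column total / N):
  Satisfied, Car: 135×263/518 = 68.5425
  Satisfied, Bus: 135×123/518 = 32.0560
  Satisfied, Rail: 135×132/518 = 34.4015
  Neutral, Car: 119×263/518 = 60.4189
  Neutral, Bus: 119×123/518 = 28.2568
  Neutral, Rail: 119×132/518 = 30.3243
  Dissatisfied, Car: 264×263/518 = 134.0386
  Dissatisfied, Bus: 264×123/518 = 62.6873
  Dissatisfied, Rail: 264×132/518 = 67.2741
Contributions (O − E)²/E:
  (95 − 68.5425)²/68.5425 = 10.2126
  (22 − 32.0560)²/32.0560 = 3.1546
  (18 − 34.4015)²/34.4015 = 7.8197
  (85 − 60.4189)²/60.4189 = 10.0007
  (13 − 28.2568)²/28.2568 = 8.2377
  (21 − 30.3243)²/30.3243 = 2.8671
  (83 − 134.0386)²/134.0386 = 19.4342
  (88 − 62.6873)²/62.6873 = 10.2211
  (93 − 67.2741)²/67.2741 = 9.8377
χ² = 10.2126 + 3.1546 + 7.8197 + 10.0007 + 8.2377 + 2.8671 + 19.4342 + 10.2211 + 9.8377 = 81.785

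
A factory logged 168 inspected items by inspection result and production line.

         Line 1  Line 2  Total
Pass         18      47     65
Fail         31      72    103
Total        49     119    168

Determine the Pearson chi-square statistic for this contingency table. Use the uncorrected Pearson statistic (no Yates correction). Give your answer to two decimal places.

0.11

Grand total N = 168.
Expected counts (row total × column total / N):
  Pass, Line 1: 65×49/168 = 18.958
  Pass, Line 2: 65×119/168 = 46.042
  Fail, Line 1: 103×49/168 = 30.042
  Fail, Line 2: 103×119/168 = 72.958
Contributions (O − E)²/E:
  (18 − 18.958)²/18.958 = 0.0484
  (47 − 46.042)²/46.042 = 0.0199
  (31 − 30.042)²/30.042 = 0.0305
  (72 − 72.958)²/72.958 = 0.0126
χ² = 0.0484 + 0.0199 + 0.0305 + 0.0126 = 0.11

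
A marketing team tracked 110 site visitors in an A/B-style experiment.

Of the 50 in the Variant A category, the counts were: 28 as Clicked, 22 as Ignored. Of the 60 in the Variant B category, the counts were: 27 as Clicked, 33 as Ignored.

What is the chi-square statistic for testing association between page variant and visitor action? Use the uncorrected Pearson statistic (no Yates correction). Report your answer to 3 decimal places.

1.320

Row totals: 50, 60. Column totals: 55, 55. Grand total N = 110.
Expected counts (row total × column total / N):
  Variant A, Clicked: 50×55/110 = 25.0000
  Variant A, Ignored: 50×55/110 = 25.0000
  Variant B, Clicked: 60×55/110 = 30.0000
  Variant B, Ignored: 60×55/110 = 30.0000
Contributions (O − E)²/E:
  (28 − 25.0000)²/25.0000 = 0.3600
  (22 − 25.0000)²/25.0000 = 0.3600
  (27 − 30.0000)²/30.0000 = 0.3000
  (33 − 30.0000)²/30.0000 = 0.3000
χ² = 0.3600 + 0.3600 + 0.3000 + 0.3000 = 1.320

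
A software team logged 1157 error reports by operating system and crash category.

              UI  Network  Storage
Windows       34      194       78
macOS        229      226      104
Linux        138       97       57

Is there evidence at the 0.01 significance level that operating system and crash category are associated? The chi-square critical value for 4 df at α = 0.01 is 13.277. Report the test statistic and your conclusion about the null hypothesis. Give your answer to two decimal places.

108.37; reject H₀

Row totals: 306, 559, 292. Column totals: 401, 517, 239. Grand total N = 1157.
Expected counts (row total × column total / N):
  Windows, UI: 306×401/1157 = 106.055
  Windows, Network: 306×517/1157 = 136.735
  Windows, Storage: 306×239/1157 = 63.210
  macOS, UI: 559×401/1157 = 193.742
  macOS, Network: 559×517/1157 = 249.787
  macOS, Storage: 559×239/1157 = 115.472
  Linux, UI: 292×401/1157 = 101.203
  Linux, Network: 292×517/1157 = 130.479
  Linux, Storage: 292×239/1157 = 60.318
Contributions (O − E)²/E:
  (34 − 106.055)²/106.055 = 48.9550
  (194 − 136.735)²/136.735 = 23.9827
  (78 − 63.210)²/63.210 = 3.4606
  (229 − 193.742)²/193.742 = 6.4164
  (226 − 249.787)²/249.787 = 2.2652
  (104 − 115.472)²/115.472 = 1.1397
  (138 − 101.203)²/101.203 = 13.3792
  (97 − 130.479)²/130.479 = 8.5902
  (57 − 60.318)²/60.318 = 0.1825
χ² = 48.9550 + 23.9827 + 3.4606 + 6.4164 + 2.2652 + 1.1397 + 13.3792 + 8.5902 + 0.1825 = 108.37
df = (3−1)(3−1) = 4. Since 108.37 > 13.277, reject the null hypothesis of independence at α = 0.01.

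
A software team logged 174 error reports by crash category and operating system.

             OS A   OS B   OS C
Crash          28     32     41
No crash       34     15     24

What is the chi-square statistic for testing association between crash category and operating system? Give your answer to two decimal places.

Row totals: 101, 73. Column totals: 62, 47, 65. Grand total N = 174.
Expected counts (row total × column total / N):
  Crash, OS A: 101×62/174 = 35.989
  Crash, OS B: 101×47/174 = 27.282
  Crash, OS C: 101×65/174 = 37.730
  No crash, OS A: 73×62/174 = 26.011
  No crash, OS B: 73×47/174 = 19.718
  No crash, OS C: 73×65/174 = 27.270
Contributions (O − E)²/E:
  (28 − 35.989)²/35.989 = 1.7734
  (32 − 27.282)²/27.282 = 0.8159
  (41 − 37.730)²/37.730 = 0.2834
  (34 − 26.011)²/26.011 = 2.4537
  (15 − 19.718)²/19.718 = 1.1289
  (24 − 27.270)²/27.270 = 0.3921
χ² = 1.7734 + 0.8159 + 0.2834 + 2.4537 + 1.1289 + 0.3921 = 6.85

6.85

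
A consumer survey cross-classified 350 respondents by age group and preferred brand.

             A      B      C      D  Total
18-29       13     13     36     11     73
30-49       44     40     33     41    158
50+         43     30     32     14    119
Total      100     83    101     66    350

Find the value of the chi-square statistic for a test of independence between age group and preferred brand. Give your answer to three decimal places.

Grand total N = 350.
Expected counts (row total × column total / N):
  18-29, A: 73×100/350 = 20.857143
  18-29, B: 73×83/350 = 17.311429
  18-29, C: 73×101/350 = 21.065714
  18-29, D: 73×66/350 = 13.765714
  30-49, A: 158×100/350 = 45.142857
  30-49, B: 158×83/350 = 37.468571
  30-49, C: 158×101/350 = 45.594286
  30-49, D: 158×66/350 = 29.794286
  50+, A: 119×100/350 = 34.000000
  50+, B: 119×83/350 = 28.220000
  50+, C: 119×101/350 = 34.340000
  50+, D: 119×66/350 = 22.440000
Contributions (O − E)²/E:
  (13 − 20.857143)²/20.857143 = 2.9599
  (13 − 17.311429)²/17.311429 = 1.0738
  (36 − 21.065714)²/21.065714 = 10.5875
  (11 − 13.765714)²/13.765714 = 0.5557
  (44 − 45.142857)²/45.142857 = 0.0289
  (40 − 37.468571)²/37.468571 = 0.1710
  (33 − 45.594286)²/45.594286 = 3.4789
  (41 − 29.794286)²/29.794286 = 4.2145
  (43 − 34.000000)²/34.000000 = 2.3824
  (30 − 28.220000)²/28.220000 = 0.1123
  (32 − 34.340000)²/34.340000 = 0.1595
  (14 − 22.440000)²/22.440000 = 3.1744
χ² = 2.9599 + 1.0738 + 10.5875 + 0.5557 + 0.0289 + 0.1710 + 3.4789 + 4.2145 + 2.3824 + 0.1123 + 0.1595 + 3.1744 = 28.899

28.899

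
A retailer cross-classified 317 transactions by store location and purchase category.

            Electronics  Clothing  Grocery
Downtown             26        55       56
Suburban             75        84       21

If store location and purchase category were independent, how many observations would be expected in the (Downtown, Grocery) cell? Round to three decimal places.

33.278

Row total (Downtown) = 137; column total (Grocery) = 77; grand total N = 317.
Expected count = (row total × column total) / N = 137 × 77 / 317 = 33.278.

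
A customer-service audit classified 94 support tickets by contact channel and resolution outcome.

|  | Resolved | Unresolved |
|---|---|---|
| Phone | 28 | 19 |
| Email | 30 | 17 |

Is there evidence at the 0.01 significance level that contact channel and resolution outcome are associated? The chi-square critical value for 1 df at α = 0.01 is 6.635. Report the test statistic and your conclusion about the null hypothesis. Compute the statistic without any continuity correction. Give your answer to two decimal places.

0.18; fail to reject H₀

Row totals: 47, 47. Column totals: 58, 36. Grand total N = 94.
Expected counts (row total × column total / N):
  Phone, Resolved: 47×58/94 = 29.000
  Phone, Unresolved: 47×36/94 = 18.000
  Email, Resolved: 47×58/94 = 29.000
  Email, Unresolved: 47×36/94 = 18.000
Contributions (O − E)²/E:
  (28 − 29.000)²/29.000 = 0.0345
  (19 − 18.000)²/18.000 = 0.0556
  (30 − 29.000)²/29.000 = 0.0345
  (17 − 18.000)²/18.000 = 0.0556
χ² = 0.0345 + 0.0556 + 0.0345 + 0.0556 = 0.18
df = (2−1)(2−1) = 1. Since 0.18 < 6.635, fail to reject the null hypothesis of independence at α = 0.01.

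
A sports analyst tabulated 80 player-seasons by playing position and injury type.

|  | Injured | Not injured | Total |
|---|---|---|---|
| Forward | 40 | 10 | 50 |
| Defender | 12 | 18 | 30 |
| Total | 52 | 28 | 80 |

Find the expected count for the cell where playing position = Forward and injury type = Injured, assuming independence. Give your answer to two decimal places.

32.50

Row total (Forward) = 50; column total (Injured) = 52; grand total N = 80.
Expected count = (row total × column total) / N = 50 × 52 / 80 = 32.50.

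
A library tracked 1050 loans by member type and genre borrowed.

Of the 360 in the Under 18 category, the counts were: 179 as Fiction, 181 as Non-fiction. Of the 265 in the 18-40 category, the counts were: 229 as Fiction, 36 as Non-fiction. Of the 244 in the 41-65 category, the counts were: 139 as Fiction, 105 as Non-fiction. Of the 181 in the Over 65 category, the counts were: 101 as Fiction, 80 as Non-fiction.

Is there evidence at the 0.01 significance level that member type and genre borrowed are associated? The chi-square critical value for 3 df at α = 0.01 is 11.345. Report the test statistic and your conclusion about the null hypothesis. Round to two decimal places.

Row totals: 360, 265, 244, 181. Column totals: 648, 402. Grand total N = 1050.
Expected counts (row total × column total / N):
  Under 18, Fiction: 360×648/1050 = 222.171
  Under 18, Non-fiction: 360×402/1050 = 137.829
  18-40, Fiction: 265×648/1050 = 163.543
  18-40, Non-fiction: 265×402/1050 = 101.457
  41-65, Fiction: 244×648/1050 = 150.583
  41-65, Non-fiction: 244×402/1050 = 93.417
  Over 65, Fiction: 181×648/1050 = 111.703
  Over 65, Non-fiction: 181×402/1050 = 69.297
Contributions (O − E)²/E:
  (179 − 222.171)²/222.171 = 8.3887
  (181 − 137.829)²/137.829 = 13.5221
  (229 − 163.543)²/163.543 = 26.1987
  (36 − 101.457)²/101.457 = 42.2309
  (139 − 150.583)²/150.583 = 0.8910
  (105 − 93.417)²/93.417 = 1.4362
  (101 − 111.703)²/111.703 = 1.0255
  (80 − 69.297)²/69.297 = 1.6531
χ² = 8.3887 + 13.5221 + 26.1987 + 42.2309 + 0.8910 + 1.4362 + 1.0255 + 1.6531 = 95.35
df = (4−1)(2−1) = 3. Since 95.35 > 11.345, reject the null hypothesis of independence at α = 0.01.

95.35; reject H₀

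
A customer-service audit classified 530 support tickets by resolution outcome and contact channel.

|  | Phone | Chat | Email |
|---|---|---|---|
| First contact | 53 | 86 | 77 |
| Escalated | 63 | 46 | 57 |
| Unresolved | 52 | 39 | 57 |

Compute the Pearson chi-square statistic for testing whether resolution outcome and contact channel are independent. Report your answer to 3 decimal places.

12.975

Row totals: 216, 166, 148. Column totals: 168, 171, 191. Grand total N = 530.
Expected counts (row total × column total / N):
  First contact, Phone: 216×168/530 = 68.4679
  First contact, Chat: 216×171/530 = 69.6906
  First contact, Email: 216×191/530 = 77.8415
  Escalated, Phone: 166×168/530 = 52.6189
  Escalated, Chat: 166×171/530 = 53.5585
  Escalated, Email: 166×191/530 = 59.8226
  Unresolved, Phone: 148×168/530 = 46.9132
  Unresolved, Chat: 148×171/530 = 47.7509
  Unresolved, Email: 148×191/530 = 53.3358
Contributions (O − E)²/E:
  (53 − 68.4679)²/68.4679 = 3.4944
  (86 − 69.6906)²/69.6906 = 3.8168
  (77 − 77.8415)²/77.8415 = 0.0091
  (63 − 52.6189)²/52.6189 = 2.0481
  (46 − 53.5585)²/53.5585 = 1.0667
  (57 − 59.8226)²/59.8226 = 0.1332
  (52 − 46.9132)²/46.9132 = 0.5516
  (39 − 47.7509)²/47.7509 = 1.6037
  (57 − 53.3358)²/53.3358 = 0.2517
χ² = 3.4944 + 3.8168 + 0.0091 + 2.0481 + 1.0667 + 0.1332 + 0.5516 + 1.6037 + 0.2517 = 12.975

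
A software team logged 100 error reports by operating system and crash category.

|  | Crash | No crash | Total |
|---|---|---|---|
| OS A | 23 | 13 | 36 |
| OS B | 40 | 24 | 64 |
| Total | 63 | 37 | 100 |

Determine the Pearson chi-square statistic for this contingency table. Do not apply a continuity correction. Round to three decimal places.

0.019

Grand total N = 100.
Expected counts (row total × column total / N):
  OS A, Crash: 36×63/100 = 22.6800
  OS A, No crash: 36×37/100 = 13.3200
  OS B, Crash: 64×63/100 = 40.3200
  OS B, No crash: 64×37/100 = 23.6800
Contributions (O − E)²/E:
  (23 − 22.6800)²/22.6800 = 0.0045
  (13 − 13.3200)²/13.3200 = 0.0077
  (40 − 40.3200)²/40.3200 = 0.0025
  (24 − 23.6800)²/23.6800 = 0.0043
χ² = 0.0045 + 0.0077 + 0.0025 + 0.0043 = 0.019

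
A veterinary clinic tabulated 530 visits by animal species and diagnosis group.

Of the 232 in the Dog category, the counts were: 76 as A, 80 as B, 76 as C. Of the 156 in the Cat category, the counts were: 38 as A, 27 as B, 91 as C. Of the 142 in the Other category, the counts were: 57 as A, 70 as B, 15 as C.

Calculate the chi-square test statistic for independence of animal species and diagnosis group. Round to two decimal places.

Row totals: 232, 156, 142. Column totals: 171, 177, 182. Grand total N = 530.
Expected counts (row total × column total / N):
  Dog, A: 232×171/530 = 74.853
  Dog, B: 232×177/530 = 77.479
  Dog, C: 232×182/530 = 79.668
  Cat, A: 156×171/530 = 50.332
  Cat, B: 156×177/530 = 52.098
  Cat, C: 156×182/530 = 53.570
  Other, A: 142×171/530 = 45.815
  Other, B: 142×177/530 = 47.423
  Other, C: 142×182/530 = 48.762
Contributions (O − E)²/E:
  (76 − 74.853)²/74.853 = 0.0176
  (80 − 77.479)²/77.479 = 0.0820
  (76 − 79.668)²/79.668 = 0.1689
  (38 − 50.332)²/50.332 = 3.0215
  (27 − 52.098)²/52.098 = 12.0909
  (91 − 53.570)²/53.570 = 26.1528
  (57 − 45.815)²/45.815 = 2.7306
  (70 − 47.423)²/47.423 = 10.7484
  (15 − 48.762)²/48.762 = 23.3762
χ² = 0.0176 + 0.0820 + 0.1689 + 3.0215 + 12.0909 + 26.1528 + 2.7306 + 10.7484 + 23.3762 = 78.39

78.39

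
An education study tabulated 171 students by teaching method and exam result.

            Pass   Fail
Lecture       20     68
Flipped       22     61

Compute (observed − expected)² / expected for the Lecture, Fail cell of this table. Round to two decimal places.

0.04

Row total (Lecture) = 88; column total (Fail) = 129; N = 171.
Expected count E = 88 × 129 / 171 = 66.386.
Contribution = (O − E)²/E = (68 − 66.386)² / 66.386 = 0.04.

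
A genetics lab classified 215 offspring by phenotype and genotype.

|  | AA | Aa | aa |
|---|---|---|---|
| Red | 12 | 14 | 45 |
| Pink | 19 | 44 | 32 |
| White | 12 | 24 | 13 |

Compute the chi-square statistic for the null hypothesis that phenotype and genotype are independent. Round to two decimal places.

Row totals: 71, 95, 49. Column totals: 43, 82, 90. Grand total N = 215.
Expected counts (row total × column total / N):
  Red, AA: 71×43/215 = 14.2000
  Red, Aa: 71×82/215 = 27.0791
  Red, aa: 71×90/215 = 29.7209
  Pink, AA: 95×43/215 = 19.0000
  Pink, Aa: 95×82/215 = 36.2326
  Pink, aa: 95×90/215 = 39.7674
  White, AA: 49×43/215 = 9.8000
  White, Aa: 49×82/215 = 18.6884
  White, aa: 49×90/215 = 20.5116
Contributions (O − E)²/E:
  (12 − 14.2000)²/14.2000 = 0.3408
  (14 − 27.0791)²/27.0791 = 6.3172
  (45 − 29.7209)²/29.7209 = 7.8548
  (19 − 19.0000)²/19.0000 = 0.0000
  (44 − 36.2326)²/36.2326 = 1.6651
  (32 − 39.7674)²/39.7674 = 1.5171
  (12 − 9.8000)²/9.8000 = 0.4939
  (24 − 18.6884)²/18.6884 = 1.5097
  (13 − 20.5116)²/20.5116 = 2.7508
χ² = 0.3408 + 6.3172 + 7.8548 + 0.0000 + 1.6651 + 1.5171 + 0.4939 + 1.5097 + 2.7508 = 22.45

22.45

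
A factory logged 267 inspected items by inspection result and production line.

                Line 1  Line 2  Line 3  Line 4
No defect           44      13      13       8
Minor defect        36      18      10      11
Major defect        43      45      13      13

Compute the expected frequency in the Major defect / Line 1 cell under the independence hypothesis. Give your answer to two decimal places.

Row total (Major defect) = 114; column total (Line 1) = 123; grand total N = 267.
Expected count = (row total × column total) / N = 114 × 123 / 267 = 52.52.

52.52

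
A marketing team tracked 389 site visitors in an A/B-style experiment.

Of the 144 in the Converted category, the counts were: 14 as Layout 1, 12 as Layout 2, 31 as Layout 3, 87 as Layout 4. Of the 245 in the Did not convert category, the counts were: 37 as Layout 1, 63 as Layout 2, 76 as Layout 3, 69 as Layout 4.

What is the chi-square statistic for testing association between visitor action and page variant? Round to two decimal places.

Row totals: 144, 245. Column totals: 51, 75, 107, 156. Grand total N = 389.
Expected counts (row total × column total / N):
  Converted, Layout 1: 144×51/389 = 18.879
  Converted, Layout 2: 144×75/389 = 27.763
  Converted, Layout 3: 144×107/389 = 39.609
  Converted, Layout 4: 144×156/389 = 57.748
  Did not convert, Layout 1: 245×51/389 = 32.121
  Did not convert, Layout 2: 245×75/389 = 47.237
  Did not convert, Layout 3: 245×107/389 = 67.391
  Did not convert, Layout 4: 245×156/389 = 98.252
Contributions (O − E)²/E:
  (14 − 18.879)²/18.879 = 1.2609
  (12 − 27.763)²/27.763 = 8.9498
  (31 − 39.609)²/39.609 = 1.8712
  (87 − 57.748)²/57.748 = 14.8175
  (37 − 32.121)²/32.121 = 0.7411
  (63 − 47.237)²/47.237 = 5.2601
  (76 − 67.391)²/67.391 = 1.0998
  (69 − 98.252)²/98.252 = 8.7090
χ² = 1.2609 + 8.9498 + 1.8712 + 14.8175 + 0.7411 + 5.2601 + 1.0998 + 8.7090 = 42.71

42.71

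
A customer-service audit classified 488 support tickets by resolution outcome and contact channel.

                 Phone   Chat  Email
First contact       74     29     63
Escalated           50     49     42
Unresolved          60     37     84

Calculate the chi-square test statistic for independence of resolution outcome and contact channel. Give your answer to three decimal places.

19.812

Row totals: 166, 141, 181. Column totals: 184, 115, 189. Grand total N = 488.
Expected counts (row total × column total / N):
  First contact, Phone: 166×184/488 = 62.59016
  First contact, Chat: 166×115/488 = 39.11885
  First contact, Email: 166×189/488 = 64.29098
  Escalated, Phone: 141×184/488 = 53.16393
  Escalated, Chat: 141×115/488 = 33.22746
  Escalated, Email: 141×189/488 = 54.60861
  Unresolved, Phone: 181×184/488 = 68.24590
  Unresolved, Chat: 181×115/488 = 42.65369
  Unresolved, Email: 181×189/488 = 70.10041
Contributions (O − E)²/E:
  (74 − 62.59016)²/62.59016 = 2.0800
  (29 − 39.11885)²/39.11885 = 2.6174
  (63 − 64.29098)²/64.29098 = 0.0259
  (50 − 53.16393)²/53.16393 = 0.1883
  (49 − 33.22746)²/33.22746 = 7.4870
  (42 − 54.60861)²/54.60861 = 2.9112
  (60 − 68.24590)²/68.24590 = 0.9963
  (37 − 42.65369)²/42.65369 = 0.7494
  (84 − 70.10041)²/70.10041 = 2.7560
χ² = 2.0800 + 2.6174 + 0.0259 + 0.1883 + 7.4870 + 2.9112 + 0.9963 + 0.7494 + 2.7560 = 19.812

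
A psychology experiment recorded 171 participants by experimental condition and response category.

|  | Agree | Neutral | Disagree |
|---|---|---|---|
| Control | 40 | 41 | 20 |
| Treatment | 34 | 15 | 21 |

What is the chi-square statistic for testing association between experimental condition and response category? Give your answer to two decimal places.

Row totals: 101, 70. Column totals: 74, 56, 41. Grand total N = 171.
Expected counts (row total × column total / N):
  Control, Agree: 101×74/171 = 43.708
  Control, Neutral: 101×56/171 = 33.076
  Control, Disagree: 101×41/171 = 24.216
  Treatment, Agree: 70×74/171 = 30.292
  Treatment, Neutral: 70×56/171 = 22.924
  Treatment, Disagree: 70×41/171 = 16.784
Contributions (O − E)²/E:
  (40 − 43.708)²/43.708 = 0.3146
  (41 − 33.076)²/33.076 = 1.8983
  (20 − 24.216)²/24.216 = 0.7340
  (34 − 30.292)²/30.292 = 0.4539
  (15 − 22.924)²/22.924 = 2.7390
  (21 − 16.784)²/16.784 = 1.0590
χ² = 0.3146 + 1.8983 + 0.7340 + 0.4539 + 2.7390 + 1.0590 = 7.20

7.20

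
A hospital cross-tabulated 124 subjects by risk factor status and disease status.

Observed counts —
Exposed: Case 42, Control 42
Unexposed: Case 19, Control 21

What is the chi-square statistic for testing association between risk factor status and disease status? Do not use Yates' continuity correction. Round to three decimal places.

0.068

Row totals: 84, 40. Column totals: 61, 63. Grand total N = 124.
Expected counts (row total × column total / N):
  Exposed, Case: 84×61/124 = 41.3226
  Exposed, Control: 84×63/124 = 42.6774
  Unexposed, Case: 40×61/124 = 19.6774
  Unexposed, Control: 40×63/124 = 20.3226
Contributions (O − E)²/E:
  (42 − 41.3226)²/41.3226 = 0.0111
  (42 − 42.6774)²/42.6774 = 0.0108
  (19 − 19.6774)²/19.6774 = 0.0233
  (21 − 20.3226)²/20.3226 = 0.0226
χ² = 0.0111 + 0.0108 + 0.0233 + 0.0226 = 0.068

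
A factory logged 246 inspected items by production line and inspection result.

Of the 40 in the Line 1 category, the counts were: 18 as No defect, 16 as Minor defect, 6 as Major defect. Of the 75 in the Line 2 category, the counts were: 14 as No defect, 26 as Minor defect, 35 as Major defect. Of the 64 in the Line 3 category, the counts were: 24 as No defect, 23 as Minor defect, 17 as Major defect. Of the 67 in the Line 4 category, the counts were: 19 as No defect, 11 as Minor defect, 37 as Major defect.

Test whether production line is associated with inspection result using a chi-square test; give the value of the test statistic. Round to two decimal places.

28.05

Row totals: 40, 75, 64, 67. Column totals: 75, 76, 95. Grand total N = 246.
Expected counts (row total × column total / N):
  Line 1, No defect: 40×75/246 = 12.195
  Line 1, Minor defect: 40×76/246 = 12.358
  Line 1, Major defect: 40×95/246 = 15.447
  Line 2, No defect: 75×75/246 = 22.866
  Line 2, Minor defect: 75×76/246 = 23.171
  Line 2, Major defect: 75×95/246 = 28.963
  Line 3, No defect: 64×75/246 = 19.512
  Line 3, Minor defect: 64×76/246 = 19.772
  Line 3, Major defect: 64×95/246 = 24.715
  Line 4, No defect: 67×75/246 = 20.427
  Line 4, Minor defect: 67×76/246 = 20.699
  Line 4, Major defect: 67×95/246 = 25.874
Contributions (O − E)²/E:
  (18 − 12.195)²/12.195 = 2.7633
  (16 − 12.358)²/12.358 = 1.0733
  (6 − 15.447)²/15.447 = 5.7775
  (14 − 22.866)²/22.866 = 3.4377
  (26 − 23.171)²/23.171 = 0.3454
  (35 − 28.963)²/28.963 = 1.2583
  (24 − 19.512)²/19.512 = 1.0323
  (23 − 19.772)²/19.772 = 0.5270
  (17 − 24.715)²/24.715 = 2.4083
  (19 − 20.427)²/20.427 = 0.0997
  (11 − 20.699)²/20.699 = 4.5447
  (37 − 25.874)²/25.874 = 4.7843
χ² = 2.7633 + 1.0733 + 5.7775 + 3.4377 + 0.3454 + 1.2583 + 1.0323 + 0.5270 + 2.4083 + 0.0997 + 4.5447 + 4.7843 = 28.05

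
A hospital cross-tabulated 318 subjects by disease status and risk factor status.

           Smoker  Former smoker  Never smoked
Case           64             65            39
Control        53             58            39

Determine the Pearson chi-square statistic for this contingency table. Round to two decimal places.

Row totals: 168, 150. Column totals: 117, 123, 78. Grand total N = 318.
Expected counts (row total × column total / N):
  Case, Smoker: 168×117/318 = 61.811
  Case, Former smoker: 168×123/318 = 64.981
  Case, Never smoked: 168×78/318 = 41.208
  Control, Smoker: 150×117/318 = 55.189
  Control, Former smoker: 150×123/318 = 58.019
  Control, Never smoked: 150×78/318 = 36.792
Contributions (O − E)²/E:
  (64 − 61.811)²/61.811 = 0.0775
  (65 − 64.981)²/64.981 = 0.0000
  (39 − 41.208)²/41.208 = 0.1183
  (53 − 55.189)²/55.189 = 0.0868
  (58 − 58.019)²/58.019 = 0.0000
  (39 − 36.792)²/36.792 = 0.1325
χ² = 0.0775 + 0.0000 + 0.1183 + 0.0868 + 0.0000 + 0.1325 = 0.42

0.42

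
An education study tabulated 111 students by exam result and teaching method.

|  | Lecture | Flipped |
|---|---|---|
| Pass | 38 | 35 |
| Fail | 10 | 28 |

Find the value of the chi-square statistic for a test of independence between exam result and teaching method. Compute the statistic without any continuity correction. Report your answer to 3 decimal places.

Row totals: 73, 38. Column totals: 48, 63. Grand total N = 111.
Expected counts (row total × column total / N):
  Pass, Lecture: 73×48/111 = 31.5676
  Pass, Flipped: 73×63/111 = 41.4324
  Fail, Lecture: 38×48/111 = 16.4324
  Fail, Flipped: 38×63/111 = 21.5676
Contributions (O − E)²/E:
  (38 − 31.5676)²/31.5676 = 1.3107
  (35 − 41.4324)²/41.4324 = 0.9986
  (10 − 16.4324)²/16.4324 = 2.5179
  (28 − 21.5676)²/21.5676 = 1.9184
χ² = 1.3107 + 0.9986 + 2.5179 + 1.9184 = 6.746

6.746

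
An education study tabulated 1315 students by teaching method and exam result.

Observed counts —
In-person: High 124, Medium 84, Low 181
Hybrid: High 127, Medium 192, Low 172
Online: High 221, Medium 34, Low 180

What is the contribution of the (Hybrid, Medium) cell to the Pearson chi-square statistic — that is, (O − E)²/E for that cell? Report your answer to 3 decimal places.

50.231

Row total (Hybrid) = 491; column total (Medium) = 310; N = 1315.
Expected count E = 491 × 310 / 1315 = 115.7490.
Contribution = (O − E)²/E = (192 − 115.7490)² / 115.7490 = 50.231.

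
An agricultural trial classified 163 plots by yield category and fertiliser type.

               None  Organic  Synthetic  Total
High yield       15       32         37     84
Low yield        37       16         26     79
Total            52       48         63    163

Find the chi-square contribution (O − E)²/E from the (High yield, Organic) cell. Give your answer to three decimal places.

2.133

Row total (High yield) = 84; column total (Organic) = 48; N = 163.
Expected count E = 84 × 48 / 163 = 24.7362.
Contribution = (O − E)²/E = (32 − 24.7362)² / 24.7362 = 2.133.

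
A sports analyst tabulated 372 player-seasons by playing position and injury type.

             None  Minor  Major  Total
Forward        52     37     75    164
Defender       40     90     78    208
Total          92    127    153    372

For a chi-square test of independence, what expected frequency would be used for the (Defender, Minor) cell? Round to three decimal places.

71.011

Row total (Defender) = 208; column total (Minor) = 127; grand total N = 372.
Expected count = (row total × column total) / N = 208 × 127 / 372 = 71.011.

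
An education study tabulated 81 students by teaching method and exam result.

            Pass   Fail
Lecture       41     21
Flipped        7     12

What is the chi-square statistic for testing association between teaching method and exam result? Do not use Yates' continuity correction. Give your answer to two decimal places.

Row totals: 62, 19. Column totals: 48, 33. Grand total N = 81.
Expected counts (row total × column total / N):
  Lecture, Pass: 62×48/81 = 36.741
  Lecture, Fail: 62×33/81 = 25.259
  Flipped, Pass: 19×48/81 = 11.259
  Flipped, Fail: 19×33/81 = 7.741
Contributions (O − E)²/E:
  (41 − 36.741)²/36.741 = 0.4937
  (21 − 25.259)²/25.259 = 0.7181
  (7 − 11.259)²/11.259 = 1.6111
  (12 − 7.741)²/7.741 = 2.3432
χ² = 0.4937 + 0.7181 + 1.6111 + 2.3432 = 5.17

5.17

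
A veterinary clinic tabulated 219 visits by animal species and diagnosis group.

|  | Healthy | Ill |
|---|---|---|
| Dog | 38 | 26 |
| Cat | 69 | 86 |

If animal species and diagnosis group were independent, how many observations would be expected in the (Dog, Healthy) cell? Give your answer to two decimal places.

Row total (Dog) = 64; column total (Healthy) = 107; grand total N = 219.
Expected count = (row total × column total) / N = 64 × 107 / 219 = 31.27.

31.27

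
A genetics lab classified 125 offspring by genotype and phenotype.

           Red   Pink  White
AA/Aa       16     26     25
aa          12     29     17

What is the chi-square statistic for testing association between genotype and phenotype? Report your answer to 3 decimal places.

Row totals: 67, 58. Column totals: 28, 55, 42. Grand total N = 125.
Expected counts (row total × column total / N):
  AA/Aa, Red: 67×28/125 = 15.0080
  AA/Aa, Pink: 67×55/125 = 29.4800
  AA/Aa, White: 67×42/125 = 22.5120
  aa, Red: 58×28/125 = 12.9920
  aa, Pink: 58×55/125 = 25.5200
  aa, White: 58×42/125 = 19.4880
Contributions (O − E)²/E:
  (16 − 15.0080)²/15.0080 = 0.0656
  (26 − 29.4800)²/29.4800 = 0.4108
  (25 − 22.5120)²/22.5120 = 0.2750
  (12 − 12.9920)²/12.9920 = 0.0757
  (29 − 25.5200)²/25.5200 = 0.4745
  (17 − 19.4880)²/19.4880 = 0.3176
χ² = 0.0656 + 0.4108 + 0.2750 + 0.0757 + 0.4745 + 0.3176 = 1.619

1.619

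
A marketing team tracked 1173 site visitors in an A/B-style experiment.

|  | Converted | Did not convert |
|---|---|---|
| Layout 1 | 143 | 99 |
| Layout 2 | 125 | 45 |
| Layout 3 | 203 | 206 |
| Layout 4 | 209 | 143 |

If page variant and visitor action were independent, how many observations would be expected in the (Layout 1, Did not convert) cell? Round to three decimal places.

Row total (Layout 1) = 242; column total (Did not convert) = 493; grand total N = 1173.
Expected count = (row total × column total) / N = 242 × 493 / 1173 = 101.710.

101.710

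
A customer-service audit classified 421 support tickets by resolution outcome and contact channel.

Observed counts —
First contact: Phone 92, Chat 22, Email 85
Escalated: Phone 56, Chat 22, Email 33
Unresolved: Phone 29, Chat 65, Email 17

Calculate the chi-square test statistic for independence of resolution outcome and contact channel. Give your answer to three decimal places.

Row totals: 199, 111, 111. Column totals: 177, 109, 135. Grand total N = 421.
Expected counts (row total × column total / N):
  First contact, Phone: 199×177/421 = 83.6651
  First contact, Chat: 199×109/421 = 51.5226
  First contact, Email: 199×135/421 = 63.8124
  Escalated, Phone: 111×177/421 = 46.6675
  Escalated, Chat: 111×109/421 = 28.7387
  Escalated, Email: 111×135/421 = 35.5938
  Unresolved, Phone: 111×177/421 = 46.6675
  Unresolved, Chat: 111×109/421 = 28.7387
  Unresolved, Email: 111×135/421 = 35.5938
Contributions (O − E)²/E:
  (92 − 83.6651)²/83.6651 = 0.8303
  (22 − 51.5226)²/51.5226 = 16.9165
  (85 − 63.8124)²/63.8124 = 7.0349
  (56 − 46.6675)²/46.6675 = 1.8663
  (22 − 28.7387)²/28.7387 = 1.5801
  (33 − 35.5938)²/35.5938 = 0.1890
  (29 − 46.6675)²/46.6675 = 6.6886
  (65 − 28.7387)²/28.7387 = 45.7530
  (17 − 35.5938)²/35.5938 = 9.7132
χ² = 0.8303 + 16.9165 + 7.0349 + 1.8663 + 1.5801 + 0.1890 + 6.6886 + 45.7530 + 9.7132 = 90.572

90.572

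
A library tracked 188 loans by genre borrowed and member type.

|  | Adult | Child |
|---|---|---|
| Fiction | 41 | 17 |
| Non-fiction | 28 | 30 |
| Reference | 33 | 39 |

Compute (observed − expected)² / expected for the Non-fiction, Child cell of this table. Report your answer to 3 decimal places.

0.453

Row total (Non-fiction) = 58; column total (Child) = 86; N = 188.
Expected count E = 58 × 86 / 188 = 26.5319.
Contribution = (O − E)²/E = (30 − 26.5319)² / 26.5319 = 0.453.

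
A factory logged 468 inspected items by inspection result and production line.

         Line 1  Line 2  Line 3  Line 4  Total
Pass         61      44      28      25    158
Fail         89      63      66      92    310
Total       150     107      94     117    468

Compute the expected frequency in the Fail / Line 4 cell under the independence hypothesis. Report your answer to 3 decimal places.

Row total (Fail) = 310; column total (Line 4) = 117; grand total N = 468.
Expected count = (row total × column total) / N = 310 × 117 / 468 = 77.500.

77.500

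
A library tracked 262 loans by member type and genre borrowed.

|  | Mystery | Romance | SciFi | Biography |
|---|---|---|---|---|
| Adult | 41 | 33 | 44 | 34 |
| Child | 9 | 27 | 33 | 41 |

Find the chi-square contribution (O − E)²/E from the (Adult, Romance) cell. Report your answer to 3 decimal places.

Row total (Adult) = 152; column total (Romance) = 60; N = 262.
Expected count E = 152 × 60 / 262 = 34.8092.
Contribution = (O − E)²/E = (33 − 34.8092)² / 34.8092 = 0.094.

0.094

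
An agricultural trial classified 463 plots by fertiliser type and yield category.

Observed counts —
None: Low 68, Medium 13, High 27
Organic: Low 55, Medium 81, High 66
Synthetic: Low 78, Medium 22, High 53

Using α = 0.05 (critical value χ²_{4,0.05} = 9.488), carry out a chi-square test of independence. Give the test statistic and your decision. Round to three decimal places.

Row totals: 108, 202, 153. Column totals: 201, 116, 146. Grand total N = 463.
Expected counts (row total × column total / N):
  None, Low: 108×201/463 = 46.8855
  None, Medium: 108×116/463 = 27.0583
  None, High: 108×146/463 = 34.0562
  Organic, Low: 202×201/463 = 87.6933
  Organic, Medium: 202×116/463 = 50.6091
  Organic, High: 202×146/463 = 63.6976
  Synthetic, Low: 153×201/463 = 66.4212
  Synthetic, Medium: 153×116/463 = 38.3326
  Synthetic, High: 153×146/463 = 48.2462
Contributions (O − E)²/E:
  (68 − 46.8855)²/46.8855 = 9.5087
  (13 − 27.0583)²/27.0583 = 7.3041
  (27 − 34.0562)²/34.0562 = 1.4620
  (55 − 87.6933)²/87.6933 = 12.1885
  (81 − 50.6091)²/50.6091 = 18.2498
  (66 − 63.6976)²/63.6976 = 0.0832
  (78 − 66.4212)²/66.4212 = 2.0185
  (22 − 38.3326)²/38.3326 = 6.9589
  (53 − 48.2462)²/48.2462 = 0.4684
χ² = 9.5087 + 7.3041 + 1.4620 + 12.1885 + 18.2498 + 0.0832 + 2.0185 + 6.9589 + 0.4684 = 58.242
df = (3−1)(3−1) = 4. Since 58.242 > 9.488, reject the null hypothesis of independence at α = 0.05.

58.242; reject H₀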